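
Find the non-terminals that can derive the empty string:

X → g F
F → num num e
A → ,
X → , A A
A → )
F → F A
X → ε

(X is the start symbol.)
A non-terminal is nullable if it can derive ε (the empty string): either it has an ε-production, or it has a production whose right-hand side consists entirely of nullable non-terminals.

ε-productions: X → ε
So X is immediately nullable.
No further non-terminal can be added: every production for the remaining non-terminals contains a terminal or a non-nullable non-terminal.
Nullable = { 'X' }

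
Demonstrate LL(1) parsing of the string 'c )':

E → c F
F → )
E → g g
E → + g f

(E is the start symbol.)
LL(1) parsing maintains a stack (initially the start symbol over $) and the input. At each step: if the stack top is a terminal, match it against the current input token; if it is a non-terminal N, replace it with the RHS of M[N, lookahead] (the unique production whose predict set contains the lookahead).

Stack is shown with the top on the left.

Stack  Input  Action
--------------------
E $    c ) $  output E → c F
c F $  c ) $  match 'c'
F $    ) $    output F → )
) $    ) $    match ')'
$      $      accept

The string is accepted.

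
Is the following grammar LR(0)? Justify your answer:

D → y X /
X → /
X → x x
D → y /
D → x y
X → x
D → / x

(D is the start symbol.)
A grammar is LR(0) if no state in the canonical LR(0) collection has:
  - both a shift item (dot before a terminal) and a complete item (shift-reduce conflict), or
  - two or more complete items (reduce-reduce conflict; the accept item [D' → D .] counts as a complete item here).

Augment with D' → D and build the canonical LR(0) collection (I0 = CLOSURE({[D' → . D]}), then GOTO on every symbol after a dot until no new states appear). It has 12 states:
  I0: { [D → . / x], [D → . x y], [D → . y /], [D → . y X /], [D' → . D] }  — shift
  I1: { [D → / . x] }  — shift
  I2: { [D' → D .] }  — accept
  I3: { [D → x . y] }  — shift
  I4: { [D → y . /], [D → y . X /], [X → . /], [X → . x x], [X → . x] }  — shift
  I5: { [D → y / .], [X → / .] }  — 2 reduces
  I6: { [D → y X . /] }  — shift
  I7: { [X → x . x], [X → x .] }  — shift, reduce
  I8: { [X → x x .] }  — reduce
  I9: { [D → y X / .] }  — reduce
  I10: { [D → x y .] }  — reduce
  I11: { [D → / x .] }  — reduce

Conflict in state I5:
  Reduce-reduce conflict: [D → y / .] and [X → / .]
So the grammar is NOT LR(0).

Answer: No. Reduce-reduce conflict: [D → y / .] and [X → / .]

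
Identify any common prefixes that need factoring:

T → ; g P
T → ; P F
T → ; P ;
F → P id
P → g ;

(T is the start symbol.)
Yes, T has productions with common prefix ';'

Left-factoring is needed when two productions for the same non-terminal
share a common prefix on the right-hand side.

Productions for T:
  T → ; g P
  T → ; P F
  T → ; P ;

Found common prefix ';' in productions for T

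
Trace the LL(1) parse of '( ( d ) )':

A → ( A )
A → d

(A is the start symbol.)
LL(1) parsing maintains a stack (initially the start symbol over $) and the input. At each step: if the stack top is a terminal, match it against the current input token; if it is a non-terminal N, replace it with the RHS of M[N, lookahead] (the unique production whose predict set contains the lookahead).

Stack is shown with the top on the left.

Stack      Input        Action
------------------------------
A $        ( ( d ) ) $  output A → ( A )
( A ) $    ( ( d ) ) $  match '('
A ) $      ( d ) ) $    output A → ( A )
( A ) ) $  ( d ) ) $    match '('
A ) ) $    d ) ) $      output A → d
d ) ) $    d ) ) $      match 'd'
) ) $      ) ) $        match ')'
) $        ) $          match ')'
$          $            accept

The string is accepted.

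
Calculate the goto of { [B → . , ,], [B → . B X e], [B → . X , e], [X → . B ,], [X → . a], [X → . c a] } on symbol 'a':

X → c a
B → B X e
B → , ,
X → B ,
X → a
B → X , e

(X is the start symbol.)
GOTO(I, 'a') = CLOSURE({ [A → αX.β] : [A → α.Xβ] ∈ I, X = 'a' })

Items with dot before 'a', with the dot advanced:
  [X → . a] → [X → a .]
Closure adds nothing (no advanced item has the dot before a non-terminal).

GOTO = { [X → a .] }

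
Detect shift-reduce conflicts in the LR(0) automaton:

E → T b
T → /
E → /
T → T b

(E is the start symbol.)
A shift-reduce conflict occurs when an LR(0) state has both:
  - a complete (reduce) item [A → α .] (dot at the end), and
  - a shift item [B → β . c γ] (dot before a terminal).

Augment with E' → E and build the canonical LR(0) collection (I0 = CLOSURE({[E' → . E]}), then GOTO on every symbol after a dot until no new states appear). It has 5 states:
  I0: { [E → . /], [E → . T b], [E' → . E], [T → . /], [T → . T b] }  — shift
  I1: { [E → / .], [T → / .] }  — 2 reduces
  I2: { [E' → E .] }  — accept
  I3: { [E → T . b], [T → T . b] }  — shift
  I4: { [E → T b .], [T → T b .] }  — 2 reduces

No state contains both a complete item and a shift item.

Answer: No shift-reduce conflicts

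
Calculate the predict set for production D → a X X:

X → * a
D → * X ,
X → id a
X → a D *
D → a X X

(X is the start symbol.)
PREDICT(D → a X X) = (FIRST(RHS) \ {ε}) ∪ (FOLLOW(D) if ε ∈ FIRST(RHS), i.e. RHS ⇒* ε)
FIRST(a X X) = { 'a' }
ε ∉ FIRST(a X X), so FOLLOW(D) is not added.
PREDICT(D → a X X) = { 'a' }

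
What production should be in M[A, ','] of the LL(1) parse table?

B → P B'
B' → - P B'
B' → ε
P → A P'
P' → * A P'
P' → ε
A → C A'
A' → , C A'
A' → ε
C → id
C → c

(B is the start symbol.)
Empty (error entry)

To find M[A, ','], we find productions for A where ',' is in the predict set (PREDICT(N → α) = (FIRST(α) \ {ε}) ∪ (FOLLOW(N) if α ⇒* ε)).

Relevant sets:
  FIRST(C) = { 'c', 'id' }

A → C A': PREDICT = { 'c', 'id' }

M[A, ','] is empty (no production applies)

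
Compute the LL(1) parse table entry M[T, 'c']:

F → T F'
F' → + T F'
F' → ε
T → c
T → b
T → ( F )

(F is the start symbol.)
To find M[T, 'c'], we find productions for T where 'c' is in the predict set (PREDICT(N → α) = (FIRST(α) \ {ε}) ∪ (FOLLOW(N) if α ⇒* ε)).

T → c: PREDICT = { 'c' }
  'c' is in predict set, so this production goes in M[T, 'c']
T → b: PREDICT = { 'b' }
T → ( F ): PREDICT = { '(' }

M[T, 'c'] = T → c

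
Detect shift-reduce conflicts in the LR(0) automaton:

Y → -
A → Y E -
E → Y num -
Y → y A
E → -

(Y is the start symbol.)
A shift-reduce conflict occurs when an LR(0) state has both:
  - a complete (reduce) item [A → α .] (dot at the end), and
  - a shift item [B → β . c γ] (dot before a terminal).

Augment with Y' → Y and build the canonical LR(0) collection (I0 = CLOSURE({[Y' → . Y]}), then GOTO on every symbol after a dot until no new states appear). It has 12 states:
  I0: { [Y → . -], [Y → . y A], [Y' → . Y] }  — shift
  I1: { [Y → - .] }  — reduce
  I2: { [Y' → Y .] }  — accept
  I3: { [A → . Y E -], [Y → . -], [Y → . y A], [Y → y . A] }  — shift
  I4: { [Y → y A .] }  — reduce
  I5: { [A → Y . E -], [E → . -], [E → . Y num -], [Y → . -], [Y → . y A] }  — shift
  I6: { [E → - .], [Y → - .] }  — 2 reduces
  I7: { [A → Y E . -] }  — shift
  I8: { [E → Y . num -] }  — shift
  I9: { [E → Y num . -] }  — shift
  I10: { [E → Y num - .] }  — reduce
  I11: { [A → Y E - .] }  — reduce

No state contains both a complete item and a shift item.

Answer: No shift-reduce conflicts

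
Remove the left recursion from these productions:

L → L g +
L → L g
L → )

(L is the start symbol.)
L → ) L'
L' → g + L'
L' → g L'
L' → ε

L is directly left-recursive. The standard transformation for
  A → A α₁ | ... | A α_m | β₁ | ... | β_n
is
  A  → β₁ A' | ... | β_n A'
  A' → α₁ A' | ... | α_m A' | ε

L → ) becomes L → ) L'
L → L g + becomes L' → g + L'
L → L g becomes L' → g L'
Add L' → ε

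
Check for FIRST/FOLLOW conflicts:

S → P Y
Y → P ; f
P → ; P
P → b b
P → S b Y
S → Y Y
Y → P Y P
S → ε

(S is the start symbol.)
Yes. S → P Y with FOLLOW(S) on { 'b' }; S → Y Y with FOLLOW(S) on { 'b' }

A FIRST/FOLLOW conflict occurs when a non-terminal N has a nullable alternative N → β (β ⇒* ε) and another alternative N → α with FIRST(α) ∩ FOLLOW(N) ≠ ∅: on such a lookahead the parser cannot decide between expanding α and letting N vanish via β.

Nullable non-terminals: S.
FIRST sets used below: FIRST(P) = { ';', 'b' }, FIRST(Y) = { ';', 'b' }

S: nullable alternative(s) S → ε; FOLLOW(S) = { $, 'b' }
  S → P Y: FIRST \ {ε} = { ';', 'b' } — overlaps FOLLOW(S) on { 'b' }: CONFLICT
  S → Y Y: FIRST \ {ε} = { ';', 'b' } — overlaps FOLLOW(S) on { 'b' }: CONFLICT
  S → ε: FIRST \ {ε} = { } — this is the only nullable alternative, skip

P, Y have no nullable alternative, so no FIRST/FOLLOW check is needed there.

So the grammar has 2 FIRST/FOLLOW conflicts (marked CONFLICT above).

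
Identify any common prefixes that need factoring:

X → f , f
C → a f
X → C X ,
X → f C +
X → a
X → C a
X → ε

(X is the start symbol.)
Yes, X has productions with common prefix 'f'; X has productions with common prefix 'C'

Left-factoring is needed when two productions for the same non-terminal
share a common prefix on the right-hand side.

Productions for X:
  X → f , f
  X → C X ,
  X → f C +
  X → a
  X → C a
  X → ε

Found common prefix 'f' in productions for X
Found common prefix 'C' in productions for X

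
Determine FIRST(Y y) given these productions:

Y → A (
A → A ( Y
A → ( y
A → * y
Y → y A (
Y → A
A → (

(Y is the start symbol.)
FIRST sets of the non-terminals involved (from the grammar, by fixed-point iteration):
  FIRST(Y) = { '(', '*', 'y' }

To compute FIRST(Y y), process the symbols left to right:
Symbol Y is a non-terminal. Add FIRST(Y) \ {ε} = { '(', '*', 'y' }
Y is not nullable (ε ∉ FIRST(Y)), so stop here.
FIRST(Y y) = { '(', '*', 'y' }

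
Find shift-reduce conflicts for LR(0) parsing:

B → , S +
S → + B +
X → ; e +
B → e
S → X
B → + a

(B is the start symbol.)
Augment with B' → B and build the canonical LR(0) collection (I0 = CLOSURE({[B' → . B]}), then GOTO on every symbol after a dot until no new states appear). It has 15 states:
  I0: { [B → . + a], [B → . , S +], [B → . e], [B' → . B] }  — shift
  I1: { [B → + . a] }  — shift
  I2: { [B → , . S +], [S → . + B +], [S → . X], [X → . ; e +] }  — shift
  I3: { [B' → B .] }  — accept
  I4: { [B → e .] }  — reduce
  I5: { [B → . + a], [B → . , S +], [B → . e], [S → + . B +] }  — shift
  I6: { [X → ; . e +] }  — shift
  I7: { [B → , S . +] }  — shift
  I8: { [S → X .] }  — reduce
  I9: { [B → , S + .] }  — reduce
  I10: { [X → ; e . +] }  — shift
  I11: { [X → ; e + .] }  — reduce
  I12: { [S → + B . +] }  — shift
  I13: { [S → + B + .] }  — reduce
  I14: { [B → + a .] }  — reduce

No state contains both a complete item and a shift item.

Answer: No shift-reduce conflicts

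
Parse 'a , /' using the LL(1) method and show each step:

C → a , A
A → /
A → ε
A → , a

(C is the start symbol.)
LL(1) parsing maintains a stack (initially the start symbol over $) and the input. At each step: if the stack top is a terminal, match it against the current input token; if it is a non-terminal N, replace it with the RHS of M[N, lookahead] (the unique production whose predict set contains the lookahead).

Stack is shown with the top on the left.

Stack    Input    Action
------------------------
C $      a , / $  output C → a , A
a , A $  a , / $  match 'a'
, A $    , / $    match ','
A $      / $      output A → /
/ $      / $      match '/'
$        $        accept

The string is accepted.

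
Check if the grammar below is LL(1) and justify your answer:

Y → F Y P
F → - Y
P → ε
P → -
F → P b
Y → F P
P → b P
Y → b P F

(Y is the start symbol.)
A grammar is LL(1) if for each non-terminal N with multiple productions, the predict sets of those productions are pairwise disjoint, where PREDICT(N → α) = (FIRST(α) \ {ε}) ∪ (FOLLOW(N) if α ⇒* ε).

Relevant sets:
  FIRST(F) = { '-', 'b' }
  FIRST(P) = { '-', 'b', ε }
  FOLLOW(P) = { $, '-', 'b' }

For Y:
  PREDICT(Y → F Y P) = { '-', 'b' }
  PREDICT(Y → F P) = { '-', 'b' }
  PREDICT(Y → b P F) = { 'b' }
For F:
  PREDICT(F → '-' Y) = { '-' }
  PREDICT(F → P b) = { '-', 'b' }
For P:
  PREDICT(P → ε) = { $, '-', 'b' }
  PREDICT(P → '-') = { '-' }
  PREDICT(P → b P) = { 'b' }

Conflict found: Predict set conflict for Y: { '-', 'b' }
The grammar is NOT LL(1).

Answer: No. Predict set conflict for Y: { '-', 'b' }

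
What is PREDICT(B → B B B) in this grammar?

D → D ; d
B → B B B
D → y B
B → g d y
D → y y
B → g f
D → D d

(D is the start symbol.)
PREDICT(B → B B B) = (FIRST(RHS) \ {ε}) ∪ (FOLLOW(B) if ε ∈ FIRST(RHS), i.e. RHS ⇒* ε)
FIRST(B) = { 'g' }
FIRST(B B B) = { 'g' }
ε ∉ FIRST(B B B), so FOLLOW(B) is not added.
PREDICT(B → B B B) = { 'g' }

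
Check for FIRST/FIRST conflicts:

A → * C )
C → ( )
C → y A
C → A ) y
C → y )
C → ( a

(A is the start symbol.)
FIRST sets of the non-terminals at (or reachable through a nullable prefix from) the front of some alternative:
  FIRST(A) = { '*' }

Productions for C:
  C → ( ): FIRST = { '(' }
  C → y A: FIRST = { 'y' }
  C → A ) y: FIRST = { '*' }
  C → y ): FIRST = { 'y' }
  C → ( a: FIRST = { '(' }
A has only one production, so no FIRST/FIRST conflict is possible there.

Conflict for C: C → ( ) and C → ( a
  Overlap: { '(' }
Conflict for C: C → y A and C → y )
  Overlap: { 'y' }

Answer: Yes. C → '(' ')' / C → '(' a on { '(' }; C → y A / C → y ')' on { 'y' }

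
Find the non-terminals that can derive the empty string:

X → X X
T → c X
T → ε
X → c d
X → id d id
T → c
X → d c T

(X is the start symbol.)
ε-productions: T → ε
So T is immediately nullable.
No further non-terminal can be added: every production for the remaining non-terminals contains a terminal or a non-nullable non-terminal.
Nullable = { 'T' }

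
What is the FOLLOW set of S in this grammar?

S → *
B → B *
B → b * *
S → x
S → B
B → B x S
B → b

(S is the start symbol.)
{ $, '*', 'x' }

To compute FOLLOW(S), find every occurrence of S on a right-hand side N → α S β: add FIRST(β) \ {ε}, and if β is empty or nullable also add FOLLOW(N). Iterate to a fixed point.

S is the start symbol, so $ ∈ FOLLOW(S).
In B → B x S: S is at the end, add FOLLOW(B)

The FOLLOW sets referred to above (computed the same way, to a fixed point):
  FOLLOW(B) = { $, '*', 'x' }

Taking the union: FOLLOW(S) = { $, '*', 'x' }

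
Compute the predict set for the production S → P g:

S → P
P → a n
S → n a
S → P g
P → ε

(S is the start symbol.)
PREDICT(S → P g) = (FIRST(RHS) \ {ε}) ∪ (FOLLOW(S) if ε ∈ FIRST(RHS), i.e. RHS ⇒* ε)
FIRST(P) = { 'a', ε }
FIRST(P g) = { 'a', 'g' }
ε ∉ FIRST(P g), so FOLLOW(S) is not added.
PREDICT(S → P g) = { 'a', 'g' }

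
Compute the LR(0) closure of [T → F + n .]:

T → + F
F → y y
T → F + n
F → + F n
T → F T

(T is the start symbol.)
{ [T → F + n .] }

To compute CLOSURE, for each item [A → α.Bβ] where B is a non-terminal, add [B → .γ] for all productions B → γ; repeat for the newly added items until nothing changes.

Start with: [T → F + n .]
The dot is at the end, so nothing is added.

CLOSURE = { [T → F + n .] }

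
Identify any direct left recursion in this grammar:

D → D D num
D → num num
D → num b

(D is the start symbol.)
D → D D num: LEFT RECURSIVE (starts with D)
D → num num: starts with num
D → num b: starts with num

The grammar has direct left recursion on: D.

Answer: Yes, D is left-recursive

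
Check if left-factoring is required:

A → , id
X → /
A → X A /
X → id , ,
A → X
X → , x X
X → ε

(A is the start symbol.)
Left-factoring is needed when two productions for the same non-terminal
share a common prefix on the right-hand side.

Productions for A:
  A → , id
  A → X A /
  A → X
Productions for X:
  X → /
  X → id , ,
  X → , x X
  X → ε

Found common prefix 'X' in productions for A

Answer: Yes, A has productions with common prefix 'X'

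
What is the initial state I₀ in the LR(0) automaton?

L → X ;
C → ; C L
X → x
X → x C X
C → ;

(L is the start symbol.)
{ [L → . X ;], [L' → . L], [X → . x C X], [X → . x] }

First, augment the grammar with L' → L
I₀ = CLOSURE({ [L' → . L] }):
  [L' → . L] has the dot before L: add [L → . X ;]
  [L → . X ;] has the dot before X: add [X → . x], [X → . x C X]
No further items can be added.

I₀ = { [L → . X ;], [L' → . L], [X → . x C X], [X → . x] }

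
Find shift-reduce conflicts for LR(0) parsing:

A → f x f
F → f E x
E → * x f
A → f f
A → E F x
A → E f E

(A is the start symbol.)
Augment with A' → A and build the canonical LR(0) collection (I0 = CLOSURE({[A' → . A]}), then GOTO on every symbol after a dot until no new states appear). It has 15 states:
  I0: { [A → . E F x], [A → . E f E], [A → . f f], [A → . f x f], [A' → . A], [E → . * x f] }  — shift
  I1: { [E → * . x f] }  — shift
  I2: { [A' → A .] }  — accept
  I3: { [A → E . F x], [A → E . f E], [F → . f E x] }  — shift
  I4: { [A → f . f], [A → f . x f] }  — shift
  I5: { [A → f f .] }  — reduce
  I6: { [A → f x . f] }  — shift
  I7: { [A → f x f .] }  — reduce
  I8: { [A → E F . x] }  — shift
  I9: { [A → E f . E], [E → . * x f], [F → f . E x] }  — shift
  I10: { [A → E f E .], [F → f E . x] }  — shift, reduce
  I11: { [F → f E x .] }  — reduce
  I12: { [A → E F x .] }  — reduce
  I13: { [E → * x . f] }  — shift
  I14: { [E → * x f .] }  — reduce

I10 contains reduce item [A → E f E .] and shift item [F → f E . x] — shift-reduce conflict.

Answer: Yes — I10: [A → E f E .] vs [F → f E . x]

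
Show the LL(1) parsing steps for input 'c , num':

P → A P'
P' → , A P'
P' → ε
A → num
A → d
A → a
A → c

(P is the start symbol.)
LL(1) parsing maintains a stack (initially the start symbol over $) and the input. At each step: if the stack top is a terminal, match it against the current input token; if it is a non-terminal N, replace it with the RHS of M[N, lookahead] (the unique production whose predict set contains the lookahead).

Stack is shown with the top on the left.

Stack     Input      Action
---------------------------
P $       c , num $  output P → A P'
A P' $    c , num $  output A → c
c P' $    c , num $  match 'c'
P' $      , num $    output P' → , A P'
, A P' $  , num $    match ','
A P' $    num $      output A → num
num P' $  num $      match 'num'
P' $      $          output P' → ε
$         $          accept

The string is accepted.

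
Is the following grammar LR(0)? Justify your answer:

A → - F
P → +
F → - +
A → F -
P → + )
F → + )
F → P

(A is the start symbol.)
No. Shift-reduce conflict between [P → + .] and [F → + . )]

A grammar is LR(0) if no state in the canonical LR(0) collection has:
  - both a shift item (dot before a terminal) and a complete item (shift-reduce conflict), or
  - two or more complete items (reduce-reduce conflict; the accept item [A' → A .] counts as a complete item here).

Augment with A' → A and build the canonical LR(0) collection (I0 = CLOSURE({[A' → . A]}), then GOTO on every symbol after a dot until no new states appear). It has 12 states:
  I0: { [A → . - F], [A → . F -], [A' → . A], [F → . + )], [F → . - +], [F → . P], [P → . + )], [P → . +] }  — shift
  I1: { [F → + . )], [P → + . )], [P → + .] }  — shift, reduce
  I2: { [A → - . F], [F → - . +], [F → . + )], [F → . - +], [F → . P], [P → . + )], [P → . +] }  — shift
  I3: { [A' → A .] }  — accept
  I4: { [A → F . -] }  — shift
  I5: { [F → P .] }  — reduce
  I6: { [A → F - .] }  — reduce
  I7: { [F → + . )], [F → - + .], [P → + . )], [P → + .] }  — shift, 2 reduces
  I8: { [F → - . +] }  — shift
  I9: { [A → - F .] }  — reduce
  I10: { [F → - + .] }  — reduce
  I11: { [F → + ) .], [P → + ) .] }  — 2 reduces

Conflict in state I1:
  Shift-reduce conflict between [P → + .] and [F → + . )]
So the grammar is NOT LR(0).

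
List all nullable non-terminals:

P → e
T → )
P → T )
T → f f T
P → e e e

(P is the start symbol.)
There are no ε-productions, so no non-terminal can derive ε.
No non-terminals are nullable.

Answer: None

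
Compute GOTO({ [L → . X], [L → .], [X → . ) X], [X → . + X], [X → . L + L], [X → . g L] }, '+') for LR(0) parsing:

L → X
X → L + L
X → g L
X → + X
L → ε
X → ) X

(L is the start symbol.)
GOTO(I, '+') = CLOSURE({ [A → αX.β] : [A → α.Xβ] ∈ I, X = '+' })

Items with dot before '+', with the dot advanced:
  [X → . + X] → [X → + . X]
Closure of the advanced items:
  [X → + . X] has the dot before X: add [X → . L + L], [X → . g L], [X → . + X], [X → . ) X]
  [X → . L + L] has the dot before L: add [L → . X], [L → .]

GOTO = { [L → . X], [L → .], [X → + . X], [X → . ) X], [X → . + X], [X → . L + L], [X → . g L] }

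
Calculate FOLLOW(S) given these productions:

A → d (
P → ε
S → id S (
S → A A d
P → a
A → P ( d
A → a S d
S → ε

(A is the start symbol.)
To compute FOLLOW(S), find every occurrence of S on a right-hand side N → α S β: add FIRST(β) \ {ε}, and if β is empty or nullable also add FOLLOW(N). Iterate to a fixed point.

In S → id S (: S is followed by '(', add FIRST('(') \ {ε} = { '(' }
In A → a S d: S is followed by d, add FIRST(d) \ {ε} = { 'd' }

Taking the union: FOLLOW(S) = { '(', 'd' }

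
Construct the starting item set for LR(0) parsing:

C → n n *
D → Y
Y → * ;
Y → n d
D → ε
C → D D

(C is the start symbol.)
{ [C → . D D], [C → . n n *], [C' → . C], [D → . Y], [D → .], [Y → . * ;], [Y → . n d] }

First, augment the grammar with C' → C
I₀ = CLOSURE({ [C' → . C] }):
  [C' → . C] has the dot before C: add [C → . n n *], [C → . D D]
  [C → . D D] has the dot before D: add [D → . Y], [D → .]
  [D → . Y] has the dot before Y: add [Y → . * ;], [Y → . n d]
No further items can be added.

I₀ = { [C → . D D], [C → . n n *], [C' → . C], [D → . Y], [D → .], [Y → . * ;], [Y → . n d] }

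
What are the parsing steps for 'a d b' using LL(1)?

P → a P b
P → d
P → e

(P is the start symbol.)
LL(1) parsing maintains a stack (initially the start symbol over $) and the input. At each step: if the stack top is a terminal, match it against the current input token; if it is a non-terminal N, replace it with the RHS of M[N, lookahead] (the unique production whose predict set contains the lookahead).

Stack is shown with the top on the left.

Stack    Input    Action
------------------------
P $      a d b $  output P → a P b
a P b $  a d b $  match 'a'
P b $    d b $    output P → d
d b $    d b $    match 'd'
b $      b $      match 'b'
$        $        accept

The string is accepted.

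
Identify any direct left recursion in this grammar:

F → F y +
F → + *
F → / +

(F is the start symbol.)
Yes, F is left-recursive

F → F y +: LEFT RECURSIVE (starts with F)
F → + *: starts with '+'
F → / +: starts with '/'

The grammar has direct left recursion on: F.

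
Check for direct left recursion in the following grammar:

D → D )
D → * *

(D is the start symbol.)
Yes, D is left-recursive

Direct left recursion occurs when N → N α for some non-terminal N (the right-hand side begins with the left-hand side itself).

D → D ): LEFT RECURSIVE (starts with D)
D → * *: starts with '*'

The grammar has direct left recursion on: D.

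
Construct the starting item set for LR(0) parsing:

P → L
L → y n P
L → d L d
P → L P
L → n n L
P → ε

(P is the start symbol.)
First, augment the grammar with P' → P
I₀ = CLOSURE({ [P' → . P] }):
  [P' → . P] has the dot before P: add [P → . L], [P → . L P], [P → .]
  [P → . L] has the dot before L: add [L → . y n P], [L → . d L d], [L → . n n L]
No further items can be added.

I₀ = { [L → . d L d], [L → . n n L], [L → . y n P], [P → . L P], [P → . L], [P → .], [P' → . P] }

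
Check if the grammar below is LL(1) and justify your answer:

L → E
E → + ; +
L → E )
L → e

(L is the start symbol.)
No. Predict set conflict for L: { '+' }

Relevant sets:
  FIRST(E) = { '+' }

For L:
  PREDICT(L → E) = { '+' }
  PREDICT(L → E ')') = { '+' }
  PREDICT(L → e) = { 'e' }
E has a single production, so nothing to check there.

Conflict found: Predict set conflict for L: { '+' }
The grammar is NOT LL(1).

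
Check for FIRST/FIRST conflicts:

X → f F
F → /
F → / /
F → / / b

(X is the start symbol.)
Productions for F:
  F → /: FIRST = { '/' }
  F → / /: FIRST = { '/' }
  F → / / b: FIRST = { '/' }
X has only one production, so no FIRST/FIRST conflict is possible there.

Conflict for F: F → / and F → / /
  Overlap: { '/' }
Conflict for F: F → / and F → / / b
  Overlap: { '/' }
Conflict for F: F → / / and F → / / b
  Overlap: { '/' }

Answer: Yes. F → '/' / F → '/' '/' on { '/' }; F → '/' / F → '/' '/' b on { '/' }; F → '/' '/' / F → '/' '/' b on { '/' }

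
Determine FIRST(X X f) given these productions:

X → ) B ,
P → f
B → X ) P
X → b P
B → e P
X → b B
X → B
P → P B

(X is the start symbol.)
{ ')', 'b', 'e' }

FIRST sets of the non-terminals involved (from the grammar, by fixed-point iteration):
  FIRST(X) = { ')', 'b', 'e' }

To compute FIRST(X X f), process the symbols left to right:
Symbol X is a non-terminal. Add FIRST(X) \ {ε} = { ')', 'b', 'e' }
X is not nullable (ε ∉ FIRST(X)), so stop here.
FIRST(X X f) = { ')', 'b', 'e' }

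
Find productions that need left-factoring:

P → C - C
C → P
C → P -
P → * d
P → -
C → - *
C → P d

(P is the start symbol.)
Yes, C has productions with common prefix 'P'

Left-factoring is needed when two productions for the same non-terminal
share a common prefix on the right-hand side.

Productions for P:
  P → C - C
  P → * d
  P → -
Productions for C:
  C → P
  C → P -
  C → - *
  C → P d

Found common prefix 'P' in productions for C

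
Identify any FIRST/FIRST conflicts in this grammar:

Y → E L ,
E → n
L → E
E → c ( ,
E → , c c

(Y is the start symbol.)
No FIRST/FIRST conflicts.

Productions for E:
  E → n: FIRST = { 'n' }
  E → c ( ,: FIRST = { 'c' }
  E → , c c: FIRST = { ',' }
Y, L have only one production, so no FIRST/FIRST conflict is possible there.

All alternatives of each non-terminal have pairwise disjoint FIRST sets.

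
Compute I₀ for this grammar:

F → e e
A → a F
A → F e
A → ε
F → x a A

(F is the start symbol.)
First, augment the grammar with F' → F
I₀ = CLOSURE({ [F' → . F] }):
  [F' → . F] has the dot before F: add [F → . e e], [F → . x a A]
No further items can be added.

I₀ = { [F → . e e], [F → . x a A], [F' → . F] }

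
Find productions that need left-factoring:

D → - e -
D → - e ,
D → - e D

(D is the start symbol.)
Yes, D has productions with common prefix '- e'

Left-factoring is needed when two productions for the same non-terminal
share a common prefix on the right-hand side.

Productions for D:
  D → - e -
  D → - e ,
  D → - e D

Found common prefix '- e' in productions for D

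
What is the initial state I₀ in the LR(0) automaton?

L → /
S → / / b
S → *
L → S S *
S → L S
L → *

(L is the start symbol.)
First, augment the grammar with L' → L
I₀ = CLOSURE({ [L' → . L] }):
  [L' → . L] has the dot before L: add [L → . /], [L → . S S *], [L → . *]
  [L → . S S *] has the dot before S: add [S → . / / b], [S → . *], [S → . L S]
No further items can be added.

I₀ = { [L → . *], [L → . /], [L → . S S *], [L' → . L], [S → . *], [S → . / / b], [S → . L S] }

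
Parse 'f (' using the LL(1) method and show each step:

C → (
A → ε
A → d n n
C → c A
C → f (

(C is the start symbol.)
Stack is shown with the top on the left.

Stack  Input  Action
--------------------
C $    f ( $  output C → f (
f ( $  f ( $  match 'f'
( $    ( $    match '('
$      $      accept

The string is accepted.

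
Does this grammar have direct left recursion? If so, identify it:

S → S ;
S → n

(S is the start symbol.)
Direct left recursion occurs when N → N α for some non-terminal N (the right-hand side begins with the left-hand side itself).

S → S ;: LEFT RECURSIVE (starts with S)
S → n: starts with n

The grammar has direct left recursion on: S.

Answer: Yes, S is left-recursive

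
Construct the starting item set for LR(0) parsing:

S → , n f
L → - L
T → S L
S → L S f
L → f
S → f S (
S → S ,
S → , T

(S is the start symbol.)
First, augment the grammar with S' → S
I₀ = CLOSURE({ [S' → . S] }):
  [S' → . S] has the dot before S: add [S → . , n f], [S → . L S f], [S → . f S (], [S → . S ,], [S → . , T]
  [S → . L S f] has the dot before L: add [L → . - L], [L → . f]
No further items can be added.

I₀ = { [L → . - L], [L → . f], [S → . , T], [S → . , n f], [S → . L S f], [S → . S ,], [S → . f S (], [S' → . S] }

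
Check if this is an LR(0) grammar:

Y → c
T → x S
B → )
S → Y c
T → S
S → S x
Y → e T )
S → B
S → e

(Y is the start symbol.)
A grammar is LR(0) if no state in the canonical LR(0) collection has:
  - both a shift item (dot before a terminal) and a complete item (shift-reduce conflict), or
  - two or more complete items (reduce-reduce conflict; the accept item [Y' → Y .] counts as a complete item here).

Augment with Y' → Y and build the canonical LR(0) collection (I0 = CLOSURE({[Y' → . Y]}), then GOTO on every symbol after a dot until no new states appear). It has 15 states:
  I0: { [Y → . c], [Y → . e T )], [Y' → . Y] }  — shift
  I1: { [Y' → Y .] }  — accept
  I2: { [Y → c .] }  — reduce
  I3: { [B → . )], [S → . B], [S → . S x], [S → . Y c], [S → . e], [T → . S], [T → . x S], [Y → . c], [Y → . e T )], [Y → e . T )] }  — shift
  I4: { [B → ) .] }  — reduce
  I5: { [S → B .] }  — reduce
  I6: { [S → S . x], [T → S .] }  — shift, reduce
  I7: { [Y → e T . )] }  — shift
  I8: { [S → Y . c] }  — shift
  I9: { [B → . )], [S → . B], [S → . S x], [S → . Y c], [S → . e], [S → e .], [T → . S], [T → . x S], [Y → . c], [Y → . e T )], [Y → e . T )] }  — shift, reduce
  I10: { [B → . )], [S → . B], [S → . S x], [S → . Y c], [S → . e], [T → x . S], [Y → . c], [Y → . e T )] }  — shift
  I11: { [S → S . x], [T → x S .] }  — shift, reduce
  I12: { [S → S x .] }  — reduce
  I13: { [S → Y c .] }  — reduce
  I14: { [Y → e T ) .] }  — reduce

Conflict in state I6:
  Shift-reduce conflict between [T → S .] and [S → S . x]
So the grammar is NOT LR(0).

Answer: No. Shift-reduce conflict between [T → S .] and [S → S . x]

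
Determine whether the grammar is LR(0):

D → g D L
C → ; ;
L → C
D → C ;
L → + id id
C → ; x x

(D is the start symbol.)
Yes, the grammar is LR(0)

Augment with D' → D and build the canonical LR(0) collection (I0 = CLOSURE({[D' → . D]}), then GOTO on every symbol after a dot until no new states appear). It has 15 states:
  I0: { [C → . ; ;], [C → . ; x x], [D → . C ;], [D → . g D L], [D' → . D] }  — shift
  I1: { [C → ; . ;], [C → ; . x x] }  — shift
  I2: { [D → C . ;] }  — shift
  I3: { [D' → D .] }  — accept
  I4: { [C → . ; ;], [C → . ; x x], [D → . C ;], [D → . g D L], [D → g . D L] }  — shift
  I5: { [C → . ; ;], [C → . ; x x], [D → g D . L], [L → . + id id], [L → . C] }  — shift
  I6: { [L → + . id id] }  — shift
  I7: { [L → C .] }  — reduce
  I8: { [D → g D L .] }  — reduce
  I9: { [L → + id . id] }  — shift
  I10: { [L → + id id .] }  — reduce
  I11: { [D → C ; .] }  — reduce
  I12: { [C → ; ; .] }  — reduce
  I13: { [C → ; x . x] }  — shift
  I14: { [C → ; x x .] }  — reduce

Every state is either a pure shift/goto state or contains exactly one complete item and nothing to shift — no conflicts. The grammar is LR(0).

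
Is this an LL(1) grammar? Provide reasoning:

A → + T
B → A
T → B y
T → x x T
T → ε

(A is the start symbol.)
A grammar is LL(1) if for each non-terminal N with multiple productions, the predict sets of those productions are pairwise disjoint, where PREDICT(N → α) = (FIRST(α) \ {ε}) ∪ (FOLLOW(N) if α ⇒* ε).

Relevant sets:
  FIRST(B) = { '+' }
  FOLLOW(T) = { $, 'y' }

For T:
  PREDICT(T → B y) = { '+' }
  PREDICT(T → x x T) = { 'x' }
  PREDICT(T → ε) = { $, 'y' }
A, B have a single production, so nothing to check there.

All predict sets are disjoint. The grammar IS LL(1).

Answer: Yes, the grammar is LL(1).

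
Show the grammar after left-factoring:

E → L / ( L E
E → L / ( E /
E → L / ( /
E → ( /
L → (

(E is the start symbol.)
E → L / ( E'
E' → L E
E' → E /
E' → /
E → ( /
L → (

Left-factoring transforms A → αβ₁ | αβ₂ into A → αA' and A' → β₁ | β₂
(α is the longest common prefix among the alternatives). Repeat until
no nonterminal has two alternatives with a common prefix.

Round 1: E has alternatives sharing prefix 'L / ('. Introduce E': E → L / ( E'
  Add: E' → L E
  Add: E' → E /
  Add: E' → /

No remaining common prefixes — done.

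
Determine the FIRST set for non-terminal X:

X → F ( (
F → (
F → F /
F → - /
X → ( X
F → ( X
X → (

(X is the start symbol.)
To compute FIRST(X), examine every production with X on the left-hand side, reading each right-hand side left to right until a non-nullable symbol is reached.

FIRST sets of the other non-terminals involved (by the same procedure, iterated to a fixed point):
  FIRST(F) = { '(', '-' }

From X → F ( (:
  - F is a non-terminal: add FIRST(F) \ {ε} = { '(', '-' }
    F is not nullable, so stop
From X → ( X:
  - '(' is a terminal: add '(' and stop
From X → (:
  - '(' is a terminal: add '(' and stop

Collecting: FIRST(X) = { '(', '-' }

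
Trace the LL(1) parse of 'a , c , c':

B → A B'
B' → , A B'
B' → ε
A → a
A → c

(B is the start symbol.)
LL(1) parsing maintains a stack (initially the start symbol over $) and the input. At each step: if the stack top is a terminal, match it against the current input token; if it is a non-terminal N, replace it with the RHS of M[N, lookahead] (the unique production whose predict set contains the lookahead).

Stack is shown with the top on the left.

Stack     Input        Action
-----------------------------
B $       a , c , c $  output B → A B'
A B' $    a , c , c $  output A → a
a B' $    a , c , c $  match 'a'
B' $      , c , c $    output B' → , A B'
, A B' $  , c , c $    match ','
A B' $    c , c $      output A → c
c B' $    c , c $      match 'c'
B' $      , c $        output B' → , A B'
, A B' $  , c $        match ','
A B' $    c $          output A → c
c B' $    c $          match 'c'
B' $      $            output B' → ε
$         $            accept

The string is accepted.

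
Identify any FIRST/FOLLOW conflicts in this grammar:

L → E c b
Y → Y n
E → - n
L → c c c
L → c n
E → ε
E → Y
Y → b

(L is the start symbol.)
Nullable non-terminals: E.
FIRST sets used below: FIRST(Y) = { 'b' }

E: nullable alternative(s) E → ε; FOLLOW(E) = { 'c' }
  E → - n: FIRST \ {ε} = { '-' } — disjoint from FOLLOW(E)
  E → ε: FIRST \ {ε} = { } — this is the only nullable alternative, skip
  E → Y: FIRST \ {ε} = { 'b' } — disjoint from FOLLOW(E)

L, Y have no nullable alternative, so no FIRST/FOLLOW check is needed there.

No FIRST/FOLLOW conflicts found.

Answer: No FIRST/FOLLOW conflicts.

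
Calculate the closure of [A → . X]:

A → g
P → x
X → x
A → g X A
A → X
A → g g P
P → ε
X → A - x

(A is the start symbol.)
To compute CLOSURE, for each item [A → α.Bβ] where B is a non-terminal, add [B → .γ] for all productions B → γ; repeat for the newly added items until nothing changes.

Start with: [A → . X]
  [A → . X] has the dot before X: add [X → . x], [X → . A - x]
  [X → . A - x] has the dot before A: add [A → . g], [A → . g X A], [A → . g g P]
No further items can be added.

CLOSURE = { [A → . X], [A → . g X A], [A → . g g P], [A → . g], [X → . A - x], [X → . x] }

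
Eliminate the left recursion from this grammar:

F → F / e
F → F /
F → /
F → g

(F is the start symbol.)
F is directly left-recursive. The standard transformation for
  A → A α₁ | ... | A α_m | β₁ | ... | β_n
is
  A  → β₁ A' | ... | β_n A'
  A' → α₁ A' | ... | α_m A' | ε

F → / becomes F → / F'
F → g becomes F → g F'
F → F / e becomes F' → / e F'
F → F / becomes F' → / F'
Add F' → ε

Resulting grammar:
F → / F'
F → g F'
F' → / e F'
F' → / F'
F' → ε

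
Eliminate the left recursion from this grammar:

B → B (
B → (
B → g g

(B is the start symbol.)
B is directly left-recursive. The standard transformation for
  A → A α₁ | ... | A α_m | β₁ | ... | β_n
is
  A  → β₁ A' | ... | β_n A'
  A' → α₁ A' | ... | α_m A' | ε

B → ( becomes B → ( B'
B → g g becomes B → g g B'
B → B ( becomes B' → ( B'
Add B' → ε

Resulting grammar:
B → ( B'
B → g g B'
B' → ( B'
B' → ε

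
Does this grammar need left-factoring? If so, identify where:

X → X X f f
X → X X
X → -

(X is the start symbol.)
Left-factoring is needed when two productions for the same non-terminal
share a common prefix on the right-hand side.

Productions for X:
  X → X X f f
  X → X X
  X → -

Found common prefix 'X X' in productions for X

Answer: Yes, X has productions with common prefix 'X X'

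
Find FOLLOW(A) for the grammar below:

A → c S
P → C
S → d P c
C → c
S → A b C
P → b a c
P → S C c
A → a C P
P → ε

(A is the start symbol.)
{ $, 'b' }

To compute FOLLOW(A), find every occurrence of A on a right-hand side N → α A β: add FIRST(β) \ {ε}, and if β is empty or nullable also add FOLLOW(N). Iterate to a fixed point.

A is the start symbol, so $ ∈ FOLLOW(A).
In S → A b C: A is followed by b C, add FIRST(b C) \ {ε} = { 'b' }

Taking the union: FOLLOW(A) = { $, 'b' }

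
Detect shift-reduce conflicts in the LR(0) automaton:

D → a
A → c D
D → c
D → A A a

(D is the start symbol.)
Augment with D' → D and build the canonical LR(0) collection (I0 = CLOSURE({[D' → . D]}), then GOTO on every symbol after a dot until no new states appear). It has 9 states:
  I0: { [A → . c D], [D → . A A a], [D → . a], [D → . c], [D' → . D] }  — shift
  I1: { [A → . c D], [D → A . A a] }  — shift
  I2: { [D' → D .] }  — accept
  I3: { [D → a .] }  — reduce
  I4: { [A → . c D], [A → c . D], [D → . A A a], [D → . a], [D → . c], [D → c .] }  — shift, reduce
  I5: { [A → c D .] }  — reduce
  I6: { [D → A A . a] }  — shift
  I7: { [A → . c D], [A → c . D], [D → . A A a], [D → . a], [D → . c] }  — shift
  I8: { [D → A A a .] }  — reduce

I4 contains reduce item [D → c .] and shift items [A → . c D], [D → . a], [D → . c] — shift-reduce conflict.

Answer: Yes — I4: [D → c .] vs [A → . c D]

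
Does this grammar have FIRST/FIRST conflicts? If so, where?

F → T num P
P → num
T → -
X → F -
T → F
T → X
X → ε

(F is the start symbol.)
Yes. T → '-' / T → F on { '-' }; T → '-' / T → X on { '-' }; T → F / T → X on { '-', 'num' }

A FIRST/FIRST conflict occurs when two productions N → α and N → β for the same non-terminal have FIRST(α) ∩ FIRST(β) ≠ ∅ (with ε ∈ FIRST of a nullable right-hand side, so two nullable alternatives also conflict).

FIRST sets of the non-terminals at (or reachable through a nullable prefix from) the front of some alternative:
  FIRST(F) = { '-', 'num' }
  FIRST(X) = { '-', 'num', ε }

Productions for T:
  T → -: FIRST = { '-' }
  T → F: FIRST = { '-', 'num' }
  T → X: FIRST = { '-', 'num', ε }
Productions for X:
  X → F -: FIRST = { '-', 'num' }
  X → ε: FIRST = { ε }
F, P have only one production, so no FIRST/FIRST conflict is possible there.

Conflict for T: T → - and T → F
  Overlap: { '-' }
Conflict for T: T → - and T → X
  Overlap: { '-' }
Conflict for T: T → F and T → X
  Overlap: { '-', 'num' }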